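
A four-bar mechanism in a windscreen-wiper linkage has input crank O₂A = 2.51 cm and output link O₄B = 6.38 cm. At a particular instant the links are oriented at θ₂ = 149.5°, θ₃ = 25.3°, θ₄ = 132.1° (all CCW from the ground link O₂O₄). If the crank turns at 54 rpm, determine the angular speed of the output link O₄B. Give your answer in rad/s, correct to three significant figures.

1.92

ω₂ = 5.655 rad/s (from 54 rpm).
Differentiating the loop-closure r₂e^{iθ₂}+r₃e^{iθ₃}=r₁+r₄e^{iθ₄} gives r₂ω₂e^{iθ₂}+r₃ω₃e^{iθ₃}=r₄ω₄e^{iθ₄}.
Eliminating the other unknown: ω₄ = r₂ω₂ sin(θ₂−θ₃) / [r₄ sin(θ₄−θ₃)].
Numerator sine = +0.82708; denominator sine = +0.95732.
Result = 0.0251·5.655·(+0.82708) / (0.0638·(+0.95732)) = +1.9221 rad/s; magnitude 1.9221 rad/s.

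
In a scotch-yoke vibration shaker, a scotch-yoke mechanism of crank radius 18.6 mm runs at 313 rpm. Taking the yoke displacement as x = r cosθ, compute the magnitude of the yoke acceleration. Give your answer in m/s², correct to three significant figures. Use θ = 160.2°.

ω = 32.78 rad/s (from 313 rpm).
x = r cosθ ⇒ ẍ = −rω² cosθ (ω constant).
|a| = rω²|cosθ| = 0.0186·(32.78)²·|cos 160.2°| = 18.802 m/s².

18.8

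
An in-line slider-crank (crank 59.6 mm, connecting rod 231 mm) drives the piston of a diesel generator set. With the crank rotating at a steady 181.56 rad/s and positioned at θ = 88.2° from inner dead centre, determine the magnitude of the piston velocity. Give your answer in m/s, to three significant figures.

10.9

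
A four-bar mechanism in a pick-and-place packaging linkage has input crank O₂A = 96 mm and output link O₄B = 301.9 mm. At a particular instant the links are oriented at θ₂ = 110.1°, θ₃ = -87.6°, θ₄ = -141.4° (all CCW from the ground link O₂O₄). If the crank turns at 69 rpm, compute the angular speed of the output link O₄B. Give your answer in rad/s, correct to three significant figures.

ω₂ = 7.226 rad/s (from 69 rpm).
Differentiating the loop-closure r₂e^{iθ₂}+r₃e^{iθ₃}=r₁+r₄e^{iθ₄} gives r₂ω₂e^{iθ₂}+r₃ω₃e^{iθ₃}=r₄ω₄e^{iθ₄}.
Eliminating the other unknown: ω₄ = r₂ω₂ sin(θ₂−θ₃) / [r₄ sin(θ₄−θ₃)].
Numerator sine = -0.30403; denominator sine = -0.80696.
Result = 0.096·7.226·(-0.30403) / (0.3019·(-0.80696)) = +0.86567 rad/s; magnitude 0.86567 rad/s.

0.866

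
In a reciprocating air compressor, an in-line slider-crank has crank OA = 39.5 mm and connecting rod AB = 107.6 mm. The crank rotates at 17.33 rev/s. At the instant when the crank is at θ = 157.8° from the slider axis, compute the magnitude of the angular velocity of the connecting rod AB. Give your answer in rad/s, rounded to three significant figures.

ω = 108.9 rad/s (converted from 17.33 rev/s).
The rod makes angle φ with the slider axis where L sinφ = r sinθ; differentiating, L cosφ·φ̇ = r ω cosθ.
L cosφ = √(L² − r² sin²θ) = 0.10656 m.
|ω_rod| = r ω |cosθ| / √(L² − r² sin²θ) = 0.0395·108.9·0.92587/0.10656 = 37.371 rad/s.

37.4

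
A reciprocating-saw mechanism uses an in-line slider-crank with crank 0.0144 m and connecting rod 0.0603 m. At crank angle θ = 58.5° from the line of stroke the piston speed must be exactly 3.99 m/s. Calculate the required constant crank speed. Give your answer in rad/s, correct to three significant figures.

288

For an in-line slider-crank, |v_piston| = rω|sinθ|·[1 + r cosθ/√(L² − r² sin²θ)].
With r = 0.0144 m, L = 0.0603 m, θ = 58.5°: the bracketed kinematic factor |dx/dθ| = 0.013843 m.
ω = v/|dx/dθ| = 3.99/0.013843 = 288.24 rad/s.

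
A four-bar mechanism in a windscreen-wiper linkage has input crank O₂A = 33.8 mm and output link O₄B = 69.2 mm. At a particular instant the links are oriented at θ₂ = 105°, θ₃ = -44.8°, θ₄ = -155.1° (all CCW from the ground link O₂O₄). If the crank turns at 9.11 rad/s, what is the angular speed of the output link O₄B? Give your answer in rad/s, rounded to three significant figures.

2.39

ω₂ = 9.11 rad/s
Differentiating the loop-closure r₂e^{iθ₂}+r₃e^{iθ₃}=r₁+r₄e^{iθ₄} gives r₂ω₂e^{iθ₂}+r₃ω₃e^{iθ₃}=r₄ω₄e^{iθ₄}.
Eliminating the other unknown: ω₄ = r₂ω₂ sin(θ₂−θ₃) / [r₄ sin(θ₄−θ₃)].
Numerator sine = +0.50302; denominator sine = -0.93789.
Result = 0.0338·9.11·(+0.50302) / (0.0692·(-0.93789)) = -2.3865 rad/s; magnitude 2.3865 rad/s.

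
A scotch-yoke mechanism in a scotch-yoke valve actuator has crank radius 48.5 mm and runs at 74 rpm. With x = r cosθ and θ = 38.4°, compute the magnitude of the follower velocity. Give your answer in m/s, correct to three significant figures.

ω = 7.749 rad/s (from 74 rpm).
x = r cosθ ⇒ ẋ = −rω sinθ.
|v| = rω|sinθ| = 0.0485·7.749·|sin 38.4°| = 0.23345 m/s.

0.233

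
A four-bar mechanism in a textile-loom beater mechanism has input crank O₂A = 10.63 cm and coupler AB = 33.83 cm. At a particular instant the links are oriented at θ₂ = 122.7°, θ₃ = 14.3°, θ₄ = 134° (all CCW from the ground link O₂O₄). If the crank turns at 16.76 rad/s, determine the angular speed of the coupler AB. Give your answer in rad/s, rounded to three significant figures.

ω₂ = 16.76 rad/s
Differentiating the loop-closure r₂e^{iθ₂}+r₃e^{iθ₃}=r₁+r₄e^{iθ₄} gives r₂ω₂e^{iθ₂}+r₃ω₃e^{iθ₃}=r₄ω₄e^{iθ₄}.
Eliminating the other unknown: ω₃ = r₂ω₂ sin(θ₄−θ₂) / [r₃ sin(θ₃−θ₄)].
Numerator sine = +0.19595; denominator sine = -0.86863.
Result = 0.1063·16.76·(+0.19595) / (0.3383·(-0.86863)) = -1.188 rad/s; magnitude 1.188 rad/s.

1.19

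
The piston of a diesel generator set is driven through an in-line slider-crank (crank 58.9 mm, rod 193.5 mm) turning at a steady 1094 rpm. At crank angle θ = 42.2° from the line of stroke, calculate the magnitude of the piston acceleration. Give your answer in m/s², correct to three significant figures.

ω = 2π·1094/60 = 114.6 rad/s
x(θ) = r cosθ + √(L² − r² sin²θ); with ω constant, a = ω²·d²x/dθ².
d²x/dθ² = −r cosθ − r²(cos2θ)/√u − r⁴ sin²2θ/(4u^{3/2}),  u = L² − r² sin²θ = 0.0358769 m².
Substituting r = 0.0589 m, L = 0.1935 m, θ = 42.2°: d²x/dθ² = -0.045859 m.
a = ω²·d²x/dθ² = (114.6)²·(-0.045859) = -601.89 m/s²;  |a| = 601.89 m/s².

602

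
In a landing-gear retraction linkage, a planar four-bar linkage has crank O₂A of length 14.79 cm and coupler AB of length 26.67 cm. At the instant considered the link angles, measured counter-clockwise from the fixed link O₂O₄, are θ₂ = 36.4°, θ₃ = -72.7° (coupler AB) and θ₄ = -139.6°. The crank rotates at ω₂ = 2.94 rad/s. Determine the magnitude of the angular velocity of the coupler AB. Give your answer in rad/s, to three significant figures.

0.124

ω₂ = 2.94 rad/s
Differentiating the loop-closure r₂e^{iθ₂}+r₃e^{iθ₃}=r₁+r₄e^{iθ₄} gives r₂ω₂e^{iθ₂}+r₃ω₃e^{iθ₃}=r₄ω₄e^{iθ₄}.
Eliminating the other unknown: ω₃ = r₂ω₂ sin(θ₄−θ₂) / [r₃ sin(θ₃−θ₄)].
Numerator sine = -0.06976; denominator sine = +0.91982.
Result = 0.1479·2.94·(-0.06976) / (0.2667·(+0.91982)) = -0.12364 rad/s; magnitude 0.12364 rad/s.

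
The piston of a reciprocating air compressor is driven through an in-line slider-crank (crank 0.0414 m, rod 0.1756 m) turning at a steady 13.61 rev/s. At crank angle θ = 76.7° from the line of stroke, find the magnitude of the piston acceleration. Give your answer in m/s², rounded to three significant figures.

ω = 2π·13.6 = 85.51 rad/s
x(θ) = r cosθ + √(L² − r² sin²θ); with ω constant, a = ω²·d²x/dθ².
d²x/dθ² = −r cosθ − r²(cos2θ)/√u − r⁴ sin²2θ/(4u^{3/2}),  u = L² − r² sin²θ = 0.0292121 m².
Substituting r = 0.0414 m, L = 0.1756 m, θ = 76.7°: d²x/dθ² = -0.00058687 m.
a = ω²·d²x/dθ² = (85.51)²·(-0.00058687) = -4.2916 m/s²;  |a| = 4.2916 m/s².

4.29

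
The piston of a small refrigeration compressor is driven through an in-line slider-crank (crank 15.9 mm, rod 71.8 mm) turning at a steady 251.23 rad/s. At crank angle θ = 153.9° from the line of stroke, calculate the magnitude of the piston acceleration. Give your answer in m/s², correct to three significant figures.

ω = 251.2 rad/s
x(θ) = r cosθ + √(L² − r² sin²θ); with ω constant, a = ω²·d²x/dθ².
d²x/dθ² = −r cosθ − r²(cos2θ)/√u − r⁴ sin²2θ/(4u^{3/2}),  u = L² − r² sin²θ = 0.00510631 m².
Substituting r = 0.0159 m, L = 0.0718 m, θ = 153.9°: d²x/dθ² = +0.012083 m.
a = ω²·d²x/dθ² = (251.2)²·(+0.012083) = +762.63 m/s²;  |a| = 762.63 m/s².

763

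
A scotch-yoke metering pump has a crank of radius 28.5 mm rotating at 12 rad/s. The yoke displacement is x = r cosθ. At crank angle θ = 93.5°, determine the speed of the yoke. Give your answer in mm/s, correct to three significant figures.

341

ω = 12 rad/s
x = r cosθ ⇒ ẋ = −rω sinθ.
|v| = rω|sinθ| = 0.0285·12·|sin 93.5°| = 0.34136 m/s = 341.36 mm/s.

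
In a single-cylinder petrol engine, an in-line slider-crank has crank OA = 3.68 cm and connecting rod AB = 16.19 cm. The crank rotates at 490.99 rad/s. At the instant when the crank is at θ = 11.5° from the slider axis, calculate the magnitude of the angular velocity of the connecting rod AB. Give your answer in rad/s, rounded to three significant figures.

ω = 491 rad/s
The rod makes angle φ with the slider axis where L sinφ = r sinθ; differentiating, L cosφ·φ̇ = r ω cosθ.
L cosφ = √(L² − r² sin²θ) = 0.16173 m.
|ω_rod| = r ω |cosθ| / √(L² − r² sin²θ) = 0.0368·491·0.97992/0.16173 = 109.47 rad/s.

109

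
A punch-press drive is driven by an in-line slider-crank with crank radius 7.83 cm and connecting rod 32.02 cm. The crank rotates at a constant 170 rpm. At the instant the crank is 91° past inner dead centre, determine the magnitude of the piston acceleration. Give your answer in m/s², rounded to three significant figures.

ω = 2π·170/60 = 17.8 rad/s
x(θ) = r cosθ + √(L² − r² sin²θ); with ω constant, a = ω²·d²x/dθ².
d²x/dθ² = −r cosθ − r²(cos2θ)/√u − r⁴ sin²2θ/(4u^{3/2}),  u = L² − r² sin²θ = 0.096399 m².
Substituting r = 0.0783 m, L = 0.3202 m, θ = 91°: d²x/dθ² = +0.0211 m.
a = ω²·d²x/dθ² = (17.8)²·(+0.0211) = +6.6872 m/s²;  |a| = 6.6872 m/s².

6.69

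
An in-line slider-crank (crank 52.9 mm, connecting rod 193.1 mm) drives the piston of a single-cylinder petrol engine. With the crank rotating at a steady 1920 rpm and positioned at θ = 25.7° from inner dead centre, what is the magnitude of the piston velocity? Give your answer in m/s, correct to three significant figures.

ω = 2π·1920/60 = 201.1 rad/s
For an in-line slider-crank, x = r cosθ + √(L² − r² sin²θ), so v = −rω sinθ·[1 + r cosθ/√(L² − r² sin²θ)].
With r = 0.0529 m, L = 0.1931 m, θ = 25.7°: √(L² − r² sin²θ) = 0.19173 m.
v = −0.0529·201.1·0.43366·[1 + 0.0529·0.90108/0.19173] = -5.7592 m/s.
|v| = 5.7592 m/s.

5.76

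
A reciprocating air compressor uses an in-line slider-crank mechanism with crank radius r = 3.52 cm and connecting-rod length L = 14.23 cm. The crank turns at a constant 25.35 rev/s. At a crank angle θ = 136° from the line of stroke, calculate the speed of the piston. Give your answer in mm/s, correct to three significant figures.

ω = 2π·25.4 = 159.3 rad/s
For an in-line slider-crank, x = r cosθ + √(L² − r² sin²θ), so v = −rω sinθ·[1 + r cosθ/√(L² − r² sin²θ)].
With r = 0.0352 m, L = 0.1423 m, θ = 136°: √(L² − r² sin²θ) = 0.14018 m.
v = −0.0352·159.3·0.69466·[1 + 0.0352·-0.71934/0.14018] = -3.1912 m/s.
|v| = 3.1912 m/s = 3191.2 mm/s.

3190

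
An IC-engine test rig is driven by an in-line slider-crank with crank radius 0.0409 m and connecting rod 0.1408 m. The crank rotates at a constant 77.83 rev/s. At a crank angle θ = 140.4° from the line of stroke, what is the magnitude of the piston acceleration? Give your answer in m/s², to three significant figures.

6930

ω = 2π·77.8 = 489 rad/s
x(θ) = r cosθ + √(L² − r² sin²θ); with ω constant, a = ω²·d²x/dθ².
d²x/dθ² = −r cosθ − r²(cos2θ)/√u − r⁴ sin²2θ/(4u^{3/2}),  u = L² − r² sin²θ = 0.019145 m².
Substituting r = 0.0409 m, L = 0.1408 m, θ = 140.4°: d²x/dθ² = +0.028994 m.
a = ω²·d²x/dθ² = (489)²·(+0.028994) = +6933.6 m/s²;  |a| = 6933.6 m/s².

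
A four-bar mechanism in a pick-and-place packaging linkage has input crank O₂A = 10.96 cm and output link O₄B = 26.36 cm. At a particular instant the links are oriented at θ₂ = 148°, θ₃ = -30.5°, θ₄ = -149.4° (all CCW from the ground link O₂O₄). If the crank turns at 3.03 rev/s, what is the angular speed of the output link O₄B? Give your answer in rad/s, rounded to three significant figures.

ω₂ = 19.04 rad/s (from 3.03 rev/s).
Differentiating the loop-closure r₂e^{iθ₂}+r₃e^{iθ₃}=r₁+r₄e^{iθ₄} gives r₂ω₂e^{iθ₂}+r₃ω₃e^{iθ₃}=r₄ω₄e^{iθ₄}.
Eliminating the other unknown: ω₄ = r₂ω₂ sin(θ₂−θ₃) / [r₄ sin(θ₄−θ₃)].
Numerator sine = +0.02618; denominator sine = -0.87546.
Result = 0.1096·19.04·(+0.02618) / (0.2636·(-0.87546)) = -0.23668 rad/s; magnitude 0.23668 rad/s.

0.237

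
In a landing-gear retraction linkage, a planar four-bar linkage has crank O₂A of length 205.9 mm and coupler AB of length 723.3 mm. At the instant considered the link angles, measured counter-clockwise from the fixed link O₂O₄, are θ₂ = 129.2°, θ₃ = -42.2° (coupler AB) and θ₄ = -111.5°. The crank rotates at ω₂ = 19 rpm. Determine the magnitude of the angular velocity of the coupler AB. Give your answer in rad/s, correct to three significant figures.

0.528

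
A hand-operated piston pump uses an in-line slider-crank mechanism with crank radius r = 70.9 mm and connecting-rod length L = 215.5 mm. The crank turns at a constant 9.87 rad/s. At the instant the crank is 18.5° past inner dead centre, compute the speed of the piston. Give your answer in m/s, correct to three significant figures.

ω = 9.87 rad/s
For an in-line slider-crank, x = r cosθ + √(L² − r² sin²θ), so v = −rω sinθ·[1 + r cosθ/√(L² − r² sin²θ)].
With r = 0.0709 m, L = 0.2155 m, θ = 18.5°: √(L² − r² sin²θ) = 0.21432 m.
v = −0.0709·9.87·0.31730·[1 + 0.0709·0.94832/0.21432] = -0.2917 m/s.
|v| = 0.2917 m/s.

0.292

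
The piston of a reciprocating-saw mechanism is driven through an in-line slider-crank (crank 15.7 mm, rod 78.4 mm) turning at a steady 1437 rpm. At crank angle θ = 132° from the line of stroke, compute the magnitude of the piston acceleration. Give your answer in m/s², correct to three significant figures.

245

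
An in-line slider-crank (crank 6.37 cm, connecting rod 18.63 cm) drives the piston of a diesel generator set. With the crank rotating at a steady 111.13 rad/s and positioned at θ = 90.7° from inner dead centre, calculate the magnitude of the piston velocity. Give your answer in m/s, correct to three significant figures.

7.05

ω = 111.1 rad/s
For an in-line slider-crank, x = r cosθ + √(L² − r² sin²θ), so v = −rω sinθ·[1 + r cosθ/√(L² − r² sin²θ)].
With r = 0.0637 m, L = 0.1863 m, θ = 90.7°: √(L² − r² sin²θ) = 0.17507 m.
v = −0.0637·111.1·0.99993·[1 + 0.0637·-0.01222/0.17507] = -7.047 m/s.
|v| = 7.047 m/s.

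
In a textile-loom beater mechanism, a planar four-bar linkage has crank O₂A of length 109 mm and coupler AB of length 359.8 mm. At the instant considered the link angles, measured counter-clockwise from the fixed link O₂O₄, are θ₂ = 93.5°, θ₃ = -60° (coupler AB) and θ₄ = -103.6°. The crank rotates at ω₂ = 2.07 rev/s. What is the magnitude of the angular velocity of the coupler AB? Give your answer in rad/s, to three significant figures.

1.68

ω₂ = 13.01 rad/s (from 2.07 rev/s).
Differentiating the loop-closure r₂e^{iθ₂}+r₃e^{iθ₃}=r₁+r₄e^{iθ₄} gives r₂ω₂e^{iθ₂}+r₃ω₃e^{iθ₃}=r₄ω₄e^{iθ₄}.
Eliminating the other unknown: ω₃ = r₂ω₂ sin(θ₄−θ₂) / [r₃ sin(θ₃−θ₄)].
Numerator sine = +0.29404; denominator sine = +0.68962.
Result = 0.109·13.01·(+0.29404) / (0.3598·(+0.68962)) = +1.68 rad/s; magnitude 1.68 rad/s.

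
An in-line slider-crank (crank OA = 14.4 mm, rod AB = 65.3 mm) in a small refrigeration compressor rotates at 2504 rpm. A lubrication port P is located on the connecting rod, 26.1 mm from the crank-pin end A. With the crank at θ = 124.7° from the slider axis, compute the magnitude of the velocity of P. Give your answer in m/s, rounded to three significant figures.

ω = 262.2 rad/s.  Crank-pin speed |V_A| = rω = 3.7759 m/s, perpendicular to OA.
Rod angle: sinφ = −(r/L) sinθ ⇒ φ = -10.445°; ω_rod = −rω cosθ/√(L²−r²sin²θ) = +33.473 rad/s.
V_P = V_A + ω_rod × AP, with AP = 0.0261 m along the rod.
Components: V_Px = −rω sinθ − a·ω_rod·sinφ = -2.946 m/s;  V_Py = rω cosθ + a·ω_rod·cosφ = -1.2904 m/s.
|V_P| = √(V_Px² + V_Py²) = 3.2162 m/s.

3.22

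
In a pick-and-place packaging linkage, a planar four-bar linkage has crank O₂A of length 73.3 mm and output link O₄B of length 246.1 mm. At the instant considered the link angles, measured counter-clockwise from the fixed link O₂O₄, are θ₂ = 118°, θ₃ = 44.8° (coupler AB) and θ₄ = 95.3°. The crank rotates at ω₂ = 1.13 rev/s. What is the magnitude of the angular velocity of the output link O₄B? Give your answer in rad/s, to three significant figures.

2.62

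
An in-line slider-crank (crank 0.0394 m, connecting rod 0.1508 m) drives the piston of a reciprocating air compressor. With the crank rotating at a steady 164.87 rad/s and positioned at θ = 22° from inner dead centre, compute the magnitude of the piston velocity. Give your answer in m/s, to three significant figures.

ω = 164.9 rad/s
For an in-line slider-crank, x = r cosθ + √(L² − r² sin²θ), so v = −rω sinθ·[1 + r cosθ/√(L² − r² sin²θ)].
With r = 0.0394 m, L = 0.1508 m, θ = 22°: √(L² − r² sin²θ) = 0.15008 m.
v = −0.0394·164.9·0.37461·[1 + 0.0394·0.92718/0.15008] = -3.0257 m/s.
|v| = 3.0257 m/s.

3.03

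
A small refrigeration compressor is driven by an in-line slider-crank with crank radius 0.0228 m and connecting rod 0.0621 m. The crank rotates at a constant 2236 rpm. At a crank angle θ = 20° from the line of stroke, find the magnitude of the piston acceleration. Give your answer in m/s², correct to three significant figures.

ω = 2π·2236/60 = 234.2 rad/s
x(θ) = r cosθ + √(L² − r² sin²θ); with ω constant, a = ω²·d²x/dθ².
d²x/dθ² = −r cosθ − r²(cos2θ)/√u − r⁴ sin²2θ/(4u^{3/2}),  u = L² − r² sin²θ = 0.0037956 m².
Substituting r = 0.0228 m, L = 0.0621 m, θ = 20°: d²x/dθ² = -0.028008 m.
a = ω²·d²x/dθ² = (234.2)²·(-0.028008) = -1535.6 m/s²;  |a| = 1535.6 m/s².

1540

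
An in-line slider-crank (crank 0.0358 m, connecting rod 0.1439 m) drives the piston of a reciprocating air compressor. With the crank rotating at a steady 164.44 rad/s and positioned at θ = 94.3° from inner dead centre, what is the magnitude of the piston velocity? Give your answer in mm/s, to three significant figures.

ω = 164.4 rad/s
For an in-line slider-crank, x = r cosθ + √(L² − r² sin²θ), so v = −rω sinθ·[1 + r cosθ/√(L² − r² sin²θ)].
With r = 0.0358 m, L = 0.1439 m, θ = 94.3°: √(L² − r² sin²θ) = 0.1394 m.
v = −0.0358·164.4·0.99719·[1 + 0.0358·-0.07498/0.1394] = -5.7573 m/s.
|v| = 5.7573 m/s = 5757.3 mm/s.

5760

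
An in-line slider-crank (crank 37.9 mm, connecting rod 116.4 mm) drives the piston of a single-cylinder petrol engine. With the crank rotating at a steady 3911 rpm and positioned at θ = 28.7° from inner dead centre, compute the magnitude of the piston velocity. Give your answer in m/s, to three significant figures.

ω = 2π·3911/60 = 409.6 rad/s
For an in-line slider-crank, x = r cosθ + √(L² − r² sin²θ), so v = −rω sinθ·[1 + r cosθ/√(L² − r² sin²θ)].
With r = 0.0379 m, L = 0.1164 m, θ = 28.7°: √(L² − r² sin²θ) = 0.11497 m.
v = −0.0379·409.6·0.48022·[1 + 0.0379·0.87715/0.11497] = -9.6096 m/s.
|v| = 9.6096 m/s.

9.61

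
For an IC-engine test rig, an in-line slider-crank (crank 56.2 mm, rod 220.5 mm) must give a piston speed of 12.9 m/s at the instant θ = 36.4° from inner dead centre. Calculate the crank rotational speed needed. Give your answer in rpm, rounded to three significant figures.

For an in-line slider-crank, |v_piston| = rω|sinθ|·[1 + r cosθ/√(L² − r² sin²θ)].
With r = 0.0562 m, L = 0.2205 m, θ = 36.4°: the bracketed kinematic factor |dx/dθ| = 0.040271 m.
ω = v/|dx/dθ| = 12.9/0.040271 = 320.33 rad/s.
N = 60ω/(2π) = 3058.9 rpm.

3060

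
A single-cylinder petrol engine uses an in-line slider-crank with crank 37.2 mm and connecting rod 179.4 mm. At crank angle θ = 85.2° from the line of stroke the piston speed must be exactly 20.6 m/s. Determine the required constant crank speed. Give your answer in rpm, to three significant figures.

For an in-line slider-crank, |v_piston| = rω|sinθ|·[1 + r cosθ/√(L² − r² sin²θ)].
With r = 0.0372 m, L = 0.1794 m, θ = 85.2°: the bracketed kinematic factor |dx/dθ| = 0.037727 m.
ω = v/|dx/dθ| = 20.6/0.037727 = 546.03 rad/s.
N = 60ω/(2π) = 5214.2 rpm.

5210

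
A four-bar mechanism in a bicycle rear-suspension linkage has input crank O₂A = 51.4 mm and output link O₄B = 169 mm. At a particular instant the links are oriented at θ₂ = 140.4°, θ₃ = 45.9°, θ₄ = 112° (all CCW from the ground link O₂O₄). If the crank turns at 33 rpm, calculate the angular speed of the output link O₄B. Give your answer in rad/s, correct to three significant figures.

ω₂ = 3.456 rad/s (from 33 rpm).
Differentiating the loop-closure r₂e^{iθ₂}+r₃e^{iθ₃}=r₁+r₄e^{iθ₄} gives r₂ω₂e^{iθ₂}+r₃ω₃e^{iθ₃}=r₄ω₄e^{iθ₄}.
Eliminating the other unknown: ω₄ = r₂ω₂ sin(θ₂−θ₃) / [r₄ sin(θ₄−θ₃)].
Numerator sine = +0.99692; denominator sine = +0.91425.
Result = 0.0514·3.456·(+0.99692) / (0.169·(+0.91425)) = +1.1461 rad/s; magnitude 1.1461 rad/s.

1.15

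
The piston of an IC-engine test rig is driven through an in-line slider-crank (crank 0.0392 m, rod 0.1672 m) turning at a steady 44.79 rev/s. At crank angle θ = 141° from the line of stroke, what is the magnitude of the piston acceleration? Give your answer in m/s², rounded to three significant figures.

ω = 2π·44.8 = 281.4 rad/s
x(θ) = r cosθ + √(L² − r² sin²θ); with ω constant, a = ω²·d²x/dθ².
d²x/dθ² = −r cosθ − r²(cos2θ)/√u − r⁴ sin²2θ/(4u^{3/2}),  u = L² − r² sin²θ = 0.0273473 m².
Substituting r = 0.0392 m, L = 0.1672 m, θ = 141°: d²x/dθ² = +0.028407 m.
a = ω²·d²x/dθ² = (281.4)²·(+0.028407) = +2249.8 m/s²;  |a| = 2249.8 m/s².

2250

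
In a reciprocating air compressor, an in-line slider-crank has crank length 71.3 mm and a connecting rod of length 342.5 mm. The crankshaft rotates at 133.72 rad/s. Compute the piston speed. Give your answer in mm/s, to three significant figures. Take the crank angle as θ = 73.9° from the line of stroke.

9700

ω = 133.7 rad/s
For an in-line slider-crank, x = r cosθ + √(L² − r² sin²θ), so v = −rω sinθ·[1 + r cosθ/√(L² − r² sin²θ)].
With r = 0.0713 m, L = 0.3425 m, θ = 73.9°: √(L² − r² sin²θ) = 0.33558 m.
v = −0.0713·133.7·0.96078·[1 + 0.0713·0.27731/0.33558] = -9.7 m/s.
|v| = 9.7 m/s = 9700 mm/s.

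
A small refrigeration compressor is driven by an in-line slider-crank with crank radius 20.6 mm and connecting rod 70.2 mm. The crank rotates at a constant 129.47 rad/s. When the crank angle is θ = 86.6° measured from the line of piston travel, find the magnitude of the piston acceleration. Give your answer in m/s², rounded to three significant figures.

84.7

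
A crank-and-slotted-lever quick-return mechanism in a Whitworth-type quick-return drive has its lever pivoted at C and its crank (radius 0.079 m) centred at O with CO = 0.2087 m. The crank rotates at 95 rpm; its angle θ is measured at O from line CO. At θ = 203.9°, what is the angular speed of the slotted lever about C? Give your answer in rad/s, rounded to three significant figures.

ω = 9.948 rad/s (from 95 rpm).
Crank pin A relative to C: A = (d + r cosθ, r sinθ); lever angle φ = atan2(r sinθ, d + r cosθ).
Differentiating tanφ: φ̇ = rω(d cosθ + r)/(d² + r² + 2dr cosθ).
d² + r² + 2dr cosθ = |CA|² = 0.0196495 m²;  d cosθ + r = -0.1118 m.
|ω_lever| = |0.079·9.948·-0.1118| / 0.0196495 = 4.4719 rad/s.

4.47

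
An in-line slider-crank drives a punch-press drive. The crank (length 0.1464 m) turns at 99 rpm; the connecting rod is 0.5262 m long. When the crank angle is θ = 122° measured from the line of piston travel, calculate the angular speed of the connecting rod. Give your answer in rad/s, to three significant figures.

1.57

ω = 10.37 rad/s (converted from 99 rpm).
The rod makes angle φ with the slider axis where L sinφ = r sinθ; differentiating, L cosφ·φ̇ = r ω cosθ.
L cosφ = √(L² − r² sin²θ) = 0.51134 m.
|ω_rod| = r ω |cosθ| / √(L² − r² sin²θ) = 0.1464·10.37·0.52992/0.51134 = 1.5729 rad/s.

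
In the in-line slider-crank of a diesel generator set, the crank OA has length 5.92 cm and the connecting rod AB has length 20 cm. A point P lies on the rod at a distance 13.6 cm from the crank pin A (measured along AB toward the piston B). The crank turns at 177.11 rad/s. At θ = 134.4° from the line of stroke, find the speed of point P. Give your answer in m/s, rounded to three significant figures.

ω = 177.1 rad/s.  Crank-pin speed |V_A| = rω = 10.485 m/s, perpendicular to OA.
Rod angle: sinφ = −(r/L) sinθ ⇒ φ = -12.209°; ω_rod = −rω cosθ/√(L²−r²sin²θ) = +37.528 rad/s.
V_P = V_A + ω_rod × AP, with AP = 0.136 m along the rod.
Components: V_Px = −rω sinθ − a·ω_rod·sinφ = -6.4118 m/s;  V_Py = rω cosθ + a·ω_rod·cosφ = -2.3475 m/s.
|V_P| = √(V_Px² + V_Py²) = 6.828 m/s.

6.83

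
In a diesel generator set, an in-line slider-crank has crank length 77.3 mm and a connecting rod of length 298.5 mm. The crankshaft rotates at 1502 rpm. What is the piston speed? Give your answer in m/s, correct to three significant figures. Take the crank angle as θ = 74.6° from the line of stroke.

ω = 2π·1502/60 = 157.3 rad/s
For an in-line slider-crank, x = r cosθ + √(L² − r² sin²θ), so v = −rω sinθ·[1 + r cosθ/√(L² − r² sin²θ)].
With r = 0.0773 m, L = 0.2985 m, θ = 74.6°: √(L² − r² sin²θ) = 0.28905 m.
v = −0.0773·157.3·0.96410·[1 + 0.0773·0.26556/0.28905] = -12.554 m/s.
|v| = 12.554 m/s.

12.6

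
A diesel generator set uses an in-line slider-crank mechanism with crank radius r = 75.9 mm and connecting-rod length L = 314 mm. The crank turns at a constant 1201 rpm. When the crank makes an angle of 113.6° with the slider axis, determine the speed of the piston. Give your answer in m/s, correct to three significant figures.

7.88

ω = 2π·1201/60 = 125.8 rad/s
For an in-line slider-crank, x = r cosθ + √(L² − r² sin²θ), so v = −rω sinθ·[1 + r cosθ/√(L² − r² sin²θ)].
With r = 0.0759 m, L = 0.314 m, θ = 113.6°: √(L² − r² sin²θ) = 0.3062 m.
v = −0.0759·125.8·0.91636·[1 + 0.0759·-0.40035/0.3062] = -7.8794 m/s.
|v| = 7.8794 m/s.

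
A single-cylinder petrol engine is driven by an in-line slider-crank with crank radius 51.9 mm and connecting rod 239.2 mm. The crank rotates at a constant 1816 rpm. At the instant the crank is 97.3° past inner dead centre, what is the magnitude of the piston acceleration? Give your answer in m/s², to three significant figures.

642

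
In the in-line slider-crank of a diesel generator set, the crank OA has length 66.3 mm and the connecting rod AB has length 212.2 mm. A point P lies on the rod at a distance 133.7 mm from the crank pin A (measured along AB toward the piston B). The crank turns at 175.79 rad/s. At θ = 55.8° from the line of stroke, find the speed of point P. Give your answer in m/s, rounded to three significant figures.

ω = 175.8 rad/s.  Crank-pin speed |V_A| = rω = 11.655 m/s, perpendicular to OA.
Rod angle: sinφ = −(r/L) sinθ ⇒ φ = -14.976°; ω_rod = −rω cosθ/√(L²−r²sin²θ) = -31.957 rad/s.
V_P = V_A + ω_rod × AP, with AP = 0.1337 m along the rod.
Components: V_Px = −rω sinθ − a·ω_rod·sinφ = -10.744 m/s;  V_Py = rω cosθ + a·ω_rod·cosφ = +2.4234 m/s.
|V_P| = √(V_Px² + V_Py²) = 11.014 m/s.

11.0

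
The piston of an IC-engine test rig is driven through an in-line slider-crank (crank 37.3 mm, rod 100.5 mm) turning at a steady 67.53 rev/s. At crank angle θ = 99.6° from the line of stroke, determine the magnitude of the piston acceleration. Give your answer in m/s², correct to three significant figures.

ω = 2π·67.5 = 424.3 rad/s
x(θ) = r cosθ + √(L² − r² sin²θ); with ω constant, a = ω²·d²x/dθ².
d²x/dθ² = −r cosθ − r²(cos2θ)/√u − r⁴ sin²2θ/(4u^{3/2}),  u = L² − r² sin²θ = 0.00874765 m².
Substituting r = 0.0373 m, L = 0.1005 m, θ = 99.6°: d²x/dθ² = +0.020205 m.
a = ω²·d²x/dθ² = (424.3)²·(+0.020205) = +3637.5 m/s²;  |a| = 3637.5 m/s².

3640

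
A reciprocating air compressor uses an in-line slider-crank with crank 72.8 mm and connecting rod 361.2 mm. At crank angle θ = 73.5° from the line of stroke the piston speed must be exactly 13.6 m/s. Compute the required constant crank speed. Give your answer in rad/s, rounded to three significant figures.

184

For an in-line slider-crank, |v_piston| = rω|sinθ|·[1 + r cosθ/√(L² − r² sin²θ)].
With r = 0.0728 m, L = 0.3612 m, θ = 73.5°: the bracketed kinematic factor |dx/dθ| = 0.073875 m.
ω = v/|dx/dθ| = 13.6/0.073875 = 184.1 rad/s.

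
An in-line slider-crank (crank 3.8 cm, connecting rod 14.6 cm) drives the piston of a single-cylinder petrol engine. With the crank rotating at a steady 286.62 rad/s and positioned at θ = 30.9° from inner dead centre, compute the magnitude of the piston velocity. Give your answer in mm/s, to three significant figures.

6850

ω = 286.6 rad/s
For an in-line slider-crank, x = r cosθ + √(L² − r² sin²θ), so v = −rω sinθ·[1 + r cosθ/√(L² − r² sin²θ)].
With r = 0.038 m, L = 0.146 m, θ = 30.9°: √(L² − r² sin²θ) = 0.14469 m.
v = −0.038·286.6·0.51354·[1 + 0.038·0.85806/0.14469] = -6.8537 m/s.
|v| = 6.8537 m/s = 6853.7 mm/s.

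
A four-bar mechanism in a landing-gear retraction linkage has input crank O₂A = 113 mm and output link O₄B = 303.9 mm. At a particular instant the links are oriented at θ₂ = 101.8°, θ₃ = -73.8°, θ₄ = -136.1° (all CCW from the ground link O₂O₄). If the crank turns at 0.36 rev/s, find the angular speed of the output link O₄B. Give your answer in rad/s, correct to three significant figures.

ω₂ = 2.262 rad/s (from 0.36 rev/s).
Differentiating the loop-closure r₂e^{iθ₂}+r₃e^{iθ₃}=r₁+r₄e^{iθ₄} gives r₂ω₂e^{iθ₂}+r₃ω₃e^{iθ₃}=r₄ω₄e^{iθ₄}.
Eliminating the other unknown: ω₄ = r₂ω₂ sin(θ₂−θ₃) / [r₄ sin(θ₄−θ₃)].
Numerator sine = +0.07672; denominator sine = -0.88539.
Result = 0.113·2.262·(+0.07672) / (0.3039·(-0.88539)) = -0.072878 rad/s; magnitude 0.072878 rad/s.

0.0729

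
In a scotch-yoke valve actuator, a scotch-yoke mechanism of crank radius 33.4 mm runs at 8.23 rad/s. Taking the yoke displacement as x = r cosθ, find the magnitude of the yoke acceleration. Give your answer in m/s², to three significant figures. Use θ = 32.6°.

1.91

ω = 8.23 rad/s
x = r cosθ ⇒ ẍ = −rω² cosθ (ω constant).
|a| = rω²|cosθ| = 0.0334·(8.23)²·|cos 32.6°| = 1.9059 m/s².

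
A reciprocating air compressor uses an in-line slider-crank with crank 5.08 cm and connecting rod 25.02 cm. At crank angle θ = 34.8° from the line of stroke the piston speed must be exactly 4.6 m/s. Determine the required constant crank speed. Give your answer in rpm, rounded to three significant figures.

1300

For an in-line slider-crank, |v_piston| = rω|sinθ|·[1 + r cosθ/√(L² − r² sin²θ)].
With r = 0.0508 m, L = 0.2502 m, θ = 34.8°: the bracketed kinematic factor |dx/dθ| = 0.033859 m.
ω = v/|dx/dθ| = 4.6/0.033859 = 135.86 rad/s.
N = 60ω/(2π) = 1297.4 rpm.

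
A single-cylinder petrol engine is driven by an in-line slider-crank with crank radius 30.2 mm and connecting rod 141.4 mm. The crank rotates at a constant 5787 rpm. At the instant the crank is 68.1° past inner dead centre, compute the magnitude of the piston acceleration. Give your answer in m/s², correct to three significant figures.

2410

ω = 2π·5787/60 = 606 rad/s
x(θ) = r cosθ + √(L² − r² sin²θ); with ω constant, a = ω²·d²x/dθ².
d²x/dθ² = −r cosθ − r²(cos2θ)/√u − r⁴ sin²2θ/(4u^{3/2}),  u = L² − r² sin²θ = 0.0192088 m².
Substituting r = 0.0302 m, L = 0.1414 m, θ = 68.1°: d²x/dθ² = -0.0065521 m.
a = ω²·d²x/dθ² = (606)²·(-0.0065521) = -2406.3 m/s²;  |a| = 2406.3 m/s².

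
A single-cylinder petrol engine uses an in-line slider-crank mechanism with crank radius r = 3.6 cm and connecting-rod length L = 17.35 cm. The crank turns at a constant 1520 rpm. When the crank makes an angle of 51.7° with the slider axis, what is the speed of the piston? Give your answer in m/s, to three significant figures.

ω = 2π·1520/60 = 159.2 rad/s
For an in-line slider-crank, x = r cosθ + √(L² − r² sin²θ), so v = −rω sinθ·[1 + r cosθ/√(L² − r² sin²θ)].
With r = 0.036 m, L = 0.1735 m, θ = 51.7°: √(L² − r² sin²θ) = 0.17118 m.
v = −0.036·159.2·0.78478·[1 + 0.036·0.61978/0.17118] = -5.0831 m/s.
|v| = 5.0831 m/s.

5.08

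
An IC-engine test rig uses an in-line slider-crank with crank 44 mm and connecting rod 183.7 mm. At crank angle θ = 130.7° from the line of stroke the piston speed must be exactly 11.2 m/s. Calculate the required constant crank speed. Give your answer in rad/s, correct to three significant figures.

For an in-line slider-crank, |v_piston| = rω|sinθ|·[1 + r cosθ/√(L² − r² sin²θ)].
With r = 0.044 m, L = 0.1837 m, θ = 130.7°: the bracketed kinematic factor |dx/dθ| = 0.02806 m.
ω = v/|dx/dθ| = 11.2/0.02806 = 399.15 rad/s.

399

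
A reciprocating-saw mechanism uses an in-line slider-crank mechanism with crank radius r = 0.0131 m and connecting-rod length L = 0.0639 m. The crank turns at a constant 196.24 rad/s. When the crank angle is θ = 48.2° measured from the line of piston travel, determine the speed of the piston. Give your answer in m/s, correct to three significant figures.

2.18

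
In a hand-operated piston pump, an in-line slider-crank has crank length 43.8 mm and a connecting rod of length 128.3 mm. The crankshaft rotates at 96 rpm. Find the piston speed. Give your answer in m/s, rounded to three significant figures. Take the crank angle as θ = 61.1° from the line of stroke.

0.452

ω = 2π·96/60 = 10.05 rad/s
For an in-line slider-crank, x = r cosθ + √(L² − r² sin²θ), so v = −rω sinθ·[1 + r cosθ/√(L² − r² sin²θ)].
With r = 0.0438 m, L = 0.1283 m, θ = 61.1°: √(L² − r² sin²θ) = 0.12244 m.
v = −0.0438·10.05·0.87546·[1 + 0.0438·0.48328/0.12244] = -0.45214 m/s.
|v| = 0.45214 m/s.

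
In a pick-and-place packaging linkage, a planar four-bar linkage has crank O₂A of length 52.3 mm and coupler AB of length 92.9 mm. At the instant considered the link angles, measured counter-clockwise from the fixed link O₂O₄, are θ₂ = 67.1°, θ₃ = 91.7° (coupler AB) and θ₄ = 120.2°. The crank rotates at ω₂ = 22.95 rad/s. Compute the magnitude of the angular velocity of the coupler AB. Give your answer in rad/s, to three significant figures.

ω₂ = 22.95 rad/s
Differentiating the loop-closure r₂e^{iθ₂}+r₃e^{iθ₃}=r₁+r₄e^{iθ₄} gives r₂ω₂e^{iθ₂}+r₃ω₃e^{iθ₃}=r₄ω₄e^{iθ₄}.
Eliminating the other unknown: ω₃ = r₂ω₂ sin(θ₄−θ₂) / [r₃ sin(θ₃−θ₄)].
Numerator sine = +0.79968; denominator sine = -0.47716.
Result = 0.0523·22.95·(+0.79968) / (0.0929·(-0.47716)) = -21.653 rad/s; magnitude 21.653 rad/s.

21.7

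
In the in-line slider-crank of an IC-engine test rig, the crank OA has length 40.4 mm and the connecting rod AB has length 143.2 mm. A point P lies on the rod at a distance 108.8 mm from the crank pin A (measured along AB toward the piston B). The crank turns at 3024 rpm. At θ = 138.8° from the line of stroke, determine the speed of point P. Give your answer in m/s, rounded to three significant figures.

ω = 316.7 rad/s.  Crank-pin speed |V_A| = rω = 12.794 m/s, perpendicular to OA.
Rod angle: sinφ = −(r/L) sinθ ⇒ φ = -10.710°; ω_rod = −rω cosθ/√(L²−r²sin²θ) = +68.413 rad/s.
V_P = V_A + ω_rod × AP, with AP = 0.1088 m along the rod.
Components: V_Px = −rω sinθ − a·ω_rod·sinφ = -7.0438 m/s;  V_Py = rω cosθ + a·ω_rod·cosφ = -2.3124 m/s.
|V_P| = √(V_Px² + V_Py²) = 7.4136 m/s.

7.41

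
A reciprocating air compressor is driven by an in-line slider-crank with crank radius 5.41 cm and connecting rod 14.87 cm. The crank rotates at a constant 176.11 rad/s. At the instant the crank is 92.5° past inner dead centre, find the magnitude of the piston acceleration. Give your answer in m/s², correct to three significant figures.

ω = 176.1 rad/s
x(θ) = r cosθ + √(L² − r² sin²θ); with ω constant, a = ω²·d²x/dθ².
d²x/dθ² = −r cosθ − r²(cos2θ)/√u − r⁴ sin²2θ/(4u^{3/2}),  u = L² − r² sin²θ = 0.0191904 m².
Substituting r = 0.0541 m, L = 0.1487 m, θ = 92.5°: d²x/dθ² = +0.023401 m.
a = ω²·d²x/dθ² = (176.1)²·(+0.023401) = +725.78 m/s²;  |a| = 725.78 m/s².

726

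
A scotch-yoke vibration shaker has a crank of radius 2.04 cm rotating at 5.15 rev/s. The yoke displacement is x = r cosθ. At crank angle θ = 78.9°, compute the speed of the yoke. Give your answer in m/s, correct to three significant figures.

ω = 32.36 rad/s (from 5.15 rev/s).
x = r cosθ ⇒ ẋ = −rω sinθ.
|v| = rω|sinθ| = 0.0204·32.36·|sin 78.9°| = 0.64776 m/s.

0.648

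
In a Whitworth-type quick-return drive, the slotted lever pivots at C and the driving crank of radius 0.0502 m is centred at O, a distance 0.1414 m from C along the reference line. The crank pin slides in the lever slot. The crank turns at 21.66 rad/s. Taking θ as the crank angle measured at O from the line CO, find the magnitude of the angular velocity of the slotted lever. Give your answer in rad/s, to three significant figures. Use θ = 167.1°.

ω = 21.66 rad/s
Crank pin A relative to C: A = (d + r cosθ, r sinθ); lever angle φ = atan2(r sinθ, d + r cosθ).
Differentiating tanφ: φ̇ = rω(d cosθ + r)/(d² + r² + 2dr cosθ).
d² + r² + 2dr cosθ = |CA|² = 0.00867574 m²;  d cosθ + r = -0.087631 m.
|ω_lever| = |0.0502·21.66·-0.087631| / 0.00867574 = 10.983 rad/s.

11.0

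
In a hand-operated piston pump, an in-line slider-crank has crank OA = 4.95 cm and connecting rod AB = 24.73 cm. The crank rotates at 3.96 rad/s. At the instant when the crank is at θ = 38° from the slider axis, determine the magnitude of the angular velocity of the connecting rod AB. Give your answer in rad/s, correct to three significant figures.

0.629

ω = 3.96 rad/s
The rod makes angle φ with the slider axis where L sinφ = r sinθ; differentiating, L cosφ·φ̇ = r ω cosθ.
L cosφ = √(L² − r² sin²θ) = 0.24542 m.
|ω_rod| = r ω |cosθ| / √(L² − r² sin²θ) = 0.0495·3.96·0.78801/0.24542 = 0.62941 rad/s.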